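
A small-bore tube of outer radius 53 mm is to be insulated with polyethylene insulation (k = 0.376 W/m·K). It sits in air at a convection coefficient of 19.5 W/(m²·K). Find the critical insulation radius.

For a cylinder r_cr = k/h = 0.376/19.5
r_cr = 19.3 mm; since the bare radius (53 mm) is above r_cr, any added insulation will reduce heat loss.

r_cr ≈ 19.3 mm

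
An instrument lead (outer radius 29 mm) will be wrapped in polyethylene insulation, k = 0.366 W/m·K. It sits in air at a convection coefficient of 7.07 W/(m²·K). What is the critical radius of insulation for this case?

r_cr ≈ 51.8 mm

For a cylinder r_cr = k/h = 0.366/7.07
r_cr = 51.8 mm; since the bare radius (29 mm) is below r_cr, adding a thin layer of insulation will *increase* heat loss.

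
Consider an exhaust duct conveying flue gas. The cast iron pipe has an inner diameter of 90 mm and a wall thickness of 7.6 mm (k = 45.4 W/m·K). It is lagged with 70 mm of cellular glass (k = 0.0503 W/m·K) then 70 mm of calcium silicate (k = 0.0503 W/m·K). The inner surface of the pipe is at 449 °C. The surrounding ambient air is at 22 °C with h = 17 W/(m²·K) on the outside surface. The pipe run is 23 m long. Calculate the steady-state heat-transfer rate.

Radial resistances (cylindrical: R_cond = ln(r_o/r_i)/(2πkL), R_conv = 1/(h·2πrL)):
R_cast iron pipe wall = ln(52.6/45)/(2π×45.4×23) = 2.379×10^-5 K/W
R_cellular glass = ln(122.6/52.6)/(2π×0.0503×23) = 0.1164 K/W
R_calcium silicate = ln(192.6/122.6)/(2π×0.0503×23) = 0.06214 K/W
R_outer film = 1/(h_o·2πr_oL) = 1/(17×2π×0.1926×23) = 0.002113 K/W
R_total = 0.1807 K/W
Q = ΔT/R_total = 427/0.1807

Q ≈ 2360 W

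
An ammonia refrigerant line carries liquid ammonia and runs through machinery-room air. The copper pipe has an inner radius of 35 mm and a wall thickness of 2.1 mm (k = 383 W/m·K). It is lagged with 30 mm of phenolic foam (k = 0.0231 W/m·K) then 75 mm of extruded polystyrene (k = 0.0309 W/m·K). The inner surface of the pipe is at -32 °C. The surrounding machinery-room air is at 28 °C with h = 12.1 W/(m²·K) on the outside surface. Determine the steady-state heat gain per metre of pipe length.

Per-layer cylindrical resistances, series-summed:
R_copper pipe wall = ln(37.1/35)/(2π×383×1) = 2.421×10^-5 K/W
R_phenolic foam = ln(67.1/37.1)/(2π×0.0231×1) = 4.083 K/W
R_extruded polystyrene = ln(142.1/67.1)/(2π×0.0309×1) = 3.865 K/W
R_outer film = 1/(h_o·2πr_oL) = 1/(12.1×2π×0.1421×1) = 0.09256 K/W
R_total = 8.04 K/W
Q = ΔT/R_total = 60/8.04

q′ ≈ 7.46 W/m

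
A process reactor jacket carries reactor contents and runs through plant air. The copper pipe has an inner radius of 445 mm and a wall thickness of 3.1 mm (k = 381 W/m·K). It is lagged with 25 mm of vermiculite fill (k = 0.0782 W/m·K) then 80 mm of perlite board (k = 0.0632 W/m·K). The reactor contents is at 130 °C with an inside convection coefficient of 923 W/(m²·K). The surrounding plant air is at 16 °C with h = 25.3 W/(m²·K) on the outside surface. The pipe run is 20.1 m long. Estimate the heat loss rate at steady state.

Q ≈ 4440 W

Treating each annulus and film as a series resistance:
R_inner film = 1/(h_i·2πr₁L) = 1/(923×2π×0.445×20.1) = 1.928×10^-5 K/W
R_copper pipe wall = ln(448.1/445)/(2π×381×20.1) = 1.443×10^-7 K/W
R_vermiculite fill = ln(473.1/448.1)/(2π×0.0782×20.1) = 0.005497 K/W
R_perlite board = ln(553.1/473.1)/(2π×0.0632×20.1) = 0.01957 K/W
R_outer film = 1/(h_o·2πr_oL) = 1/(25.3×2π×0.5531×20.1) = 5.658×10^-4 K/W
R_total = 0.02566 K/W
Q = ΔT/R_total = 114/0.02566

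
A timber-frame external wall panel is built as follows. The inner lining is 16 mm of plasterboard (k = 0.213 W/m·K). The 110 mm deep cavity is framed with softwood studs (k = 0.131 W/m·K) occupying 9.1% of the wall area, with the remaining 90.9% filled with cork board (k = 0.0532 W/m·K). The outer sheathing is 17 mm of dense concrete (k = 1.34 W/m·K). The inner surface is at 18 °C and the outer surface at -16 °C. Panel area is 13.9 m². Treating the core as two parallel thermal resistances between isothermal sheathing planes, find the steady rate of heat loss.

Sheathing layers in series; stud and cavity paths in parallel between them.
R_inner = 0.016/(0.213×13.9) = 0.005404 K/W
R_stud  = 0.11/(0.131×0.091×13.9) = 0.6638 K/W
R_cav   = 0.11/(0.0532×0.909×13.9) = 0.1636 K/W
1/R_core = 1/R_stud + 1/R_cav → R_core = 0.1313 K/W
R_outer = 0.017/(1.34×13.9) = 9.127×10^-4 K/W
R_total = 0.1376 K/W
Q = ΔT/R_total = 34/0.1376

Q ≈ 247 W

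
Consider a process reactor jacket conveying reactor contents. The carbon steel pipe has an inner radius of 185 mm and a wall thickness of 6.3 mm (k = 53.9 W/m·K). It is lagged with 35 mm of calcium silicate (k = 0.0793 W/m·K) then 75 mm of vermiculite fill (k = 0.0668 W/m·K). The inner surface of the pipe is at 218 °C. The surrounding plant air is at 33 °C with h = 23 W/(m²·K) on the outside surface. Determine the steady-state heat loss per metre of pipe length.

q′ ≈ 177 W/m

For a radial system each layer contributes R = ln(r_out/r_in)/(2πkL); films add R = 1/(hA).
R_carbon steel pipe wall = ln(191.3/185)/(2π×53.9×1) = 9.888×10^-5 K/W
R_calcium silicate = ln(226.3/191.3)/(2π×0.0793×1) = 0.3372 K/W
R_vermiculite fill = ln(301.3/226.3)/(2π×0.0668×1) = 0.682 K/W
R_outer film = 1/(h_o·2πr_oL) = 1/(23×2π×0.3013×1) = 0.02297 K/W
R_total = 1.042 K/W
Q = ΔT/R_total = 185/1.042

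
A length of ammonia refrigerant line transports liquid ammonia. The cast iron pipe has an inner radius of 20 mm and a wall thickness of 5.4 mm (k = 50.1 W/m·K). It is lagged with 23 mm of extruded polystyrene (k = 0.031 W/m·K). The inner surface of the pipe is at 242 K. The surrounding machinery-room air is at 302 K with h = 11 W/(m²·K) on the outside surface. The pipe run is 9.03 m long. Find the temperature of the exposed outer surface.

Treating each annulus and film as a series resistance:
R_cast iron pipe wall = ln(25.4/20)/(2π×50.1×9.03) = 8.409×10^-5 K/W
R_extruded polystyrene = ln(48.4/25.4)/(2π×0.031×9.03) = 0.3666 K/W
R_outer film = 1/(h_o·2πr_oL) = 1/(11×2π×0.0484×9.03) = 0.03311 K/W
R_total = 0.3998 K/W
Q = ΔT/R_total = 60/0.3998
Q = 150 W
T_interface = T_inner + Q·ΣR(inner→interface) = 242 + 150×0.3667

T ≈ 297 K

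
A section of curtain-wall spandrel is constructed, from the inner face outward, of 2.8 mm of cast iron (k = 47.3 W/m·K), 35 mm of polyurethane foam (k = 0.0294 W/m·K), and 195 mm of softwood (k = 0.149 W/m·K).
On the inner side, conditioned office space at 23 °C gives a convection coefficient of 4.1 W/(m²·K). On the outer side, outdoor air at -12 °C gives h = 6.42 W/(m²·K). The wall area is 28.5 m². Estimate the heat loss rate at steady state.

Thermal resistances in series:
R_inner film = 1/(h_i·A) = 1/(4.1×28.5) = 0.008558 K/W
R_cast iron = L/(kA) = 0.0028/(47.3×28.5) = 2.077×10^-6 K/W
R_polyurethane foam = L/(kA) = 0.035/(0.0294×28.5) = 0.04177 K/W
R_softwood = L/(kA) = 0.195/(0.149×28.5) = 0.04592 K/W
R_outer film = 1/(h_o·A) = 1/(6.42×28.5) = 0.005465 K/W
R_total = 0.1017 K/W
Q = ΔT / R_total = 35 / 0.1017

Q ≈ 344 W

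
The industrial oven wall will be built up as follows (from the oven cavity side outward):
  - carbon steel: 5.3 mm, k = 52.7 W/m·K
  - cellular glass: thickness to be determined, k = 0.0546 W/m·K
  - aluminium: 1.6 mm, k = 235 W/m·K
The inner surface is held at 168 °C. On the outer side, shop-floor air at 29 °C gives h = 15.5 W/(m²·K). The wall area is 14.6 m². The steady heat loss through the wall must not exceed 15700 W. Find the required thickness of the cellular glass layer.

Series thermal resistances:
R_carbon steel = L/(kA) = 0.0053/(52.7×14.6) = 6.888×10^-6 K/W
R_aluminium = L/(kA) = 0.0016/(235×14.6) = 4.663×10^-7 K/W
R_outer film = 1/(h_o·A) = 1/(15.5×14.6) = 0.004419 K/W
Sum of the known resistances R_other = 0.004426 K/W
Required total resistance R_tot = ΔT/Q_allow = 139/15700 = 0.008854 K/W
R_cellular glass = R_tot − R_other = 0.004427 K/W
L = R·k·A = 0.004427×0.0546×14.6

L ≈ 3.53 mm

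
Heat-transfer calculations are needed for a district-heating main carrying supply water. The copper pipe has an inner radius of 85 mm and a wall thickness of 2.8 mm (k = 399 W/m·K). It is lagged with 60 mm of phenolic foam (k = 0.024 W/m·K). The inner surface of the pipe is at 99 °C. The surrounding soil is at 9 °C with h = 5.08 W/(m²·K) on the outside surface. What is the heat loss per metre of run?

Cylindrical conduction, so R = ln(r₂/r₁)/(2πkL) per layer, in series:
R_copper pipe wall = ln(87.8/85)/(2π×399×1) = 1.293×10^-5 K/W
R_phenolic foam = ln(147.8/87.8)/(2π×0.024×1) = 3.454 K/W
R_outer film = 1/(h_o·2πr_oL) = 1/(5.08×2π×0.1478×1) = 0.212 K/W
R_total = 3.666 K/W
Q = ΔT/R_total = 90/3.666

q′ ≈ 24.6 W/m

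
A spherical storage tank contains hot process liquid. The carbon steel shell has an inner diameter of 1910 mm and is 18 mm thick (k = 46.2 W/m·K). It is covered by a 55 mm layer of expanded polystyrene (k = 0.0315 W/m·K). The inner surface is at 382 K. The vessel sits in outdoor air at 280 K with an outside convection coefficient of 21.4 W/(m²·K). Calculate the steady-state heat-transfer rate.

Radial (spherical) resistances in series:
R_carbon steel shell = (1/0.955 − 1/0.973)/(4π×46.2) = 3.337×10^-5 K/W
R_expanded polystyrene = (1/0.973 − 1/1.028)/(4π×0.0315) = 0.1389 K/W
R_outer film = 1/(h·4πr_o²) = 1/(21.4×4π×1.028²) = 0.003519 K/W
R_total = 0.1425 K/W
Q = ΔT/R_total = 102/0.1425

Q ≈ 716 W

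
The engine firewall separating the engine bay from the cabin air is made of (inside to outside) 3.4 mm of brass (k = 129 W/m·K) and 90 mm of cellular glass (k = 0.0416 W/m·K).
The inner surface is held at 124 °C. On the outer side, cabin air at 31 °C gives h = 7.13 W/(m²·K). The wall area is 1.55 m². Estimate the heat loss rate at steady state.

Thermal resistances in series:
R_brass = L/(kA) = 0.0034/(129×1.55) = 1.7×10^-5 K/W
R_cellular glass = L/(kA) = 0.09/(0.0416×1.55) = 1.396 K/W
R_outer film = 1/(h_o·A) = 1/(7.13×1.55) = 0.09049 K/W
R_total = 1.486 K/W
Q = ΔT / R_total = 93 / 1.486

Q ≈ 62.6 W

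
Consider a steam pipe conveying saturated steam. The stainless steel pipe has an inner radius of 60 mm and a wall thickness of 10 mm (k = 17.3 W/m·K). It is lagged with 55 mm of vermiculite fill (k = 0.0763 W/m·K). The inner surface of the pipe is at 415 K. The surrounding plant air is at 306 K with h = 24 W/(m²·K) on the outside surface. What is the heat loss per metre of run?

q′ ≈ 86.2 W/m

Per-layer cylindrical resistances, series-summed:
R_stainless steel pipe wall = ln(70/60)/(2π×17.3×1) = 0.001418 K/W
R_vermiculite fill = ln(125/70)/(2π×0.0763×1) = 1.209 K/W
R_outer film = 1/(h_o·2πr_oL) = 1/(24×2π×0.125×1) = 0.05305 K/W
R_total = 1.264 K/W
Q = ΔT/R_total = 109/1.264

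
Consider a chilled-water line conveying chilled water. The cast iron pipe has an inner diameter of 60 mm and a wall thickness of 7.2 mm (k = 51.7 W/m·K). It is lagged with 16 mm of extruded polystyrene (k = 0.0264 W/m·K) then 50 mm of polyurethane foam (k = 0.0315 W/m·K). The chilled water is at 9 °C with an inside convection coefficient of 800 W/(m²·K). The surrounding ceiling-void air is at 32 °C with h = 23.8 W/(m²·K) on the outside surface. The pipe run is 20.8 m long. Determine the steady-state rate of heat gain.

Cylindrical conduction, so R = ln(r₂/r₁)/(2πkL) per layer, in series:
R_inner film = 1/(h_i·2πr₁L) = 1/(800×2π×0.03×20.8) = 3.188×10^-4 K/W
R_cast iron pipe wall = ln(37.2/30)/(2π×51.7×20.8) = 3.184×10^-5 K/W
R_extruded polystyrene = ln(53.2/37.2)/(2π×0.0264×20.8) = 0.1037 K/W
R_polyurethane foam = ln(103.2/53.2)/(2π×0.0315×20.8) = 0.161 K/W
R_outer film = 1/(h_o·2πr_oL) = 1/(23.8×2π×0.1032×20.8) = 0.003115 K/W
R_total = 0.2681 K/W
Q = ΔT/R_total = 23/0.2681

Q ≈ 85.8 W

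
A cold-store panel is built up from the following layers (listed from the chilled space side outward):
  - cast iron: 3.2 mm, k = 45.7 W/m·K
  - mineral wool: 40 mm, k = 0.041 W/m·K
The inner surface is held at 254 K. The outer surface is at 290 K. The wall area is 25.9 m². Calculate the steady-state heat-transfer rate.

Q ≈ 956 W

Series thermal resistances:
R_cast iron = L/(kA) = 0.0032/(45.7×25.9) = 2.704×10^-6 K/W
R_mineral wool = L/(kA) = 0.04/(0.041×25.9) = 0.03767 K/W
R_total = 0.03767 K/W
Q = ΔT / R_total = 36 / 0.03767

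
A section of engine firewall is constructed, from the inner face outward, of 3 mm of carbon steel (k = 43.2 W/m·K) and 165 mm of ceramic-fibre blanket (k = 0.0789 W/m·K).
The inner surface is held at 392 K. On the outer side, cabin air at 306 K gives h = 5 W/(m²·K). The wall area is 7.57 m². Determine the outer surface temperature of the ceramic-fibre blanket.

Using the resistance-network approach (series):
R_carbon steel = L/(kA) = 0.003/(43.2×7.57) = 9.174×10^-6 K/W
R_ceramic-fibre blanket = L/(kA) = 0.165/(0.0789×7.57) = 0.2763 K/W
R_outer film = 1/(h_o·A) = 1/(5×7.57) = 0.02642 K/W
R_total = 0.3027 K/W;  Q = ΔT/R_total = 86/0.3027 = 284.1 W
T_interface = T_inner − Q·ΣR(inner→interface) = 392 − 284×0.2763

T ≈ 314 K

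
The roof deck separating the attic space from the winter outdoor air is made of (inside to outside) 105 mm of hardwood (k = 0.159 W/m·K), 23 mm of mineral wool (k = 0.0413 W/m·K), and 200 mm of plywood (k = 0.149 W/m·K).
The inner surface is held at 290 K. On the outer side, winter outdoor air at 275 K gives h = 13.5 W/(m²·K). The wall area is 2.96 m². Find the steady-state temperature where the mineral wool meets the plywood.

Series thermal resistances:
R_hardwood = L/(kA) = 0.105/(0.159×2.96) = 0.2231 K/W
R_mineral wool = L/(kA) = 0.023/(0.0413×2.96) = 0.1881 K/W
R_plywood = L/(kA) = 0.2/(0.149×2.96) = 0.4535 K/W
R_outer film = 1/(h_o·A) = 1/(13.5×2.96) = 0.02503 K/W
R_total = 0.8897 K/W;  Q = ΔT/R_total = 15/0.8897 = 16.86 W
T_interface = T_inner − Q·ΣR(inner→interface) = 290 − 16.9×0.4112

T ≈ 283 K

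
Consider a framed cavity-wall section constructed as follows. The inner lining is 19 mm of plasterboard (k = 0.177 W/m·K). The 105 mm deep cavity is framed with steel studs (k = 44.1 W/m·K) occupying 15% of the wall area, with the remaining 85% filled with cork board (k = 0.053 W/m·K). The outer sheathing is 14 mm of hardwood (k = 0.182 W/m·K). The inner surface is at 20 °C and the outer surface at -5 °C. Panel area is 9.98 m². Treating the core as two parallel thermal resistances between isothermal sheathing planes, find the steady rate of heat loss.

Q ≈ 1250 W

Sheathing layers in series; stud and cavity paths in parallel between them.
R_inner = 0.019/(0.177×9.98) = 0.01076 K/W
R_stud  = 0.105/(44.1×0.15×9.98) = 0.00159 K/W
R_cav   = 0.105/(0.053×0.85×9.98) = 0.2335 K/W
1/R_core = 1/R_stud + 1/R_cav → R_core = 0.00158 K/W
R_outer = 0.014/(0.182×9.98) = 0.007708 K/W
R_total = 0.02004 K/W
Q = ΔT/R_total = 25/0.02004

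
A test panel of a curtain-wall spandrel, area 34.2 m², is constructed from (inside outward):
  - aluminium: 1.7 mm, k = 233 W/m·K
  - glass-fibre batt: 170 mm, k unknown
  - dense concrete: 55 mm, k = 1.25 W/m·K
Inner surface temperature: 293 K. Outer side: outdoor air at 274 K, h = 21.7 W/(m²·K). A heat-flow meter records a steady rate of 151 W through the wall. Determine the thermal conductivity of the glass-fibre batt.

Thermal resistances in series:
R_aluminium = L/(kA) = 0.0017/(233×34.2) = 2.133×10^-7 K/W
R_dense concrete = L/(kA) = 0.055/(1.25×34.2) = 0.001287 K/W
R_outer film = 1/(h_o·A) = 1/(21.7×34.2) = 0.001347 K/W
Sum of known resistances R_other = 0.002634 K/W
Total R = ΔT/Q = 19/151 = 0.1258 K/W
R_glass-fibre batt = R_total − R_other = 0.1232 K/W
k = L/(R·A) = 0.17/(0.1232×34.2)

k ≈ 0.0403 W/(m·K)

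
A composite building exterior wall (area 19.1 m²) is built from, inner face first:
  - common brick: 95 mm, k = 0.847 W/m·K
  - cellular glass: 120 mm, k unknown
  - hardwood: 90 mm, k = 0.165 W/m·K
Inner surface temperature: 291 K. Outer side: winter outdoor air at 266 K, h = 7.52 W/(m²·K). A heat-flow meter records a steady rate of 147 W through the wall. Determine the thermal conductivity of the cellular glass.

Using the resistance-network approach (series):
R_common brick = L/(kA) = 0.095/(0.847×19.1) = 0.005872 K/W
R_hardwood = L/(kA) = 0.09/(0.165×19.1) = 0.02856 K/W
R_outer film = 1/(h_o·A) = 1/(7.52×19.1) = 0.006962 K/W
Sum of known resistances R_other = 0.04139 K/W
Total R = ΔT/Q = 25/147 = 0.1701 K/W
R_cellular glass = R_total − R_other = 0.1287 K/W
k = L/(R·A) = 0.12/(0.1287×19.1)

k ≈ 0.0488 W/(m·K)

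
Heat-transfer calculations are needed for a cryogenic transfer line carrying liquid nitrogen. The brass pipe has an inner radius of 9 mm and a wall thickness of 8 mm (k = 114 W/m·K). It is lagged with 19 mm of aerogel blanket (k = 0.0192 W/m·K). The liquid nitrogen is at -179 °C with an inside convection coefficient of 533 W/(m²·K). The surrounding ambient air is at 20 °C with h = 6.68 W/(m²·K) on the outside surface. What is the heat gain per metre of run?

q′ ≈ 28.8 W/m

Cylindrical conduction, so R = ln(r₂/r₁)/(2πkL) per layer, in series:
R_inner film = 1/(h_i·2πr₁L) = 1/(533×2π×0.009×1) = 0.03318 K/W
R_brass pipe wall = ln(17/9)/(2π×114×1) = 8.879×10^-4 K/W
R_aerogel blanket = ln(36/17)/(2π×0.0192×1) = 6.22 K/W
R_outer film = 1/(h_o·2πr_oL) = 1/(6.68×2π×0.036×1) = 0.6618 K/W
R_total = 6.915 K/W
Q = ΔT/R_total = 199/6.915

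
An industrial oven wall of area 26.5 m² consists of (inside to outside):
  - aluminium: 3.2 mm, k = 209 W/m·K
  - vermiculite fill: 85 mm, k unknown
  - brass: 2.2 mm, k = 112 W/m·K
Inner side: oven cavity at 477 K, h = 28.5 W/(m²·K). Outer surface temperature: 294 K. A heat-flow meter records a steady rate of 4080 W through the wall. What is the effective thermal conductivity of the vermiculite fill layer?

k ≈ 0.0737 W/(m·K)

Treating each layer as a thermal resistance in series:
R_inner film = 1/(h_i·A) = 1/(28.5×26.5) = 0.001324 K/W
R_aluminium = L/(kA) = 0.0032/(209×26.5) = 5.778×10^-7 K/W
R_brass = L/(kA) = 0.0022/(112×26.5) = 7.412×10^-7 K/W
Sum of known resistances R_other = 0.001325 K/W
Total R = ΔT/Q = 183/4080 = 0.04485 K/W
R_vermiculite fill = R_total − R_other = 0.04353 K/W
k = L/(R·A) = 0.085/(0.04353×26.5)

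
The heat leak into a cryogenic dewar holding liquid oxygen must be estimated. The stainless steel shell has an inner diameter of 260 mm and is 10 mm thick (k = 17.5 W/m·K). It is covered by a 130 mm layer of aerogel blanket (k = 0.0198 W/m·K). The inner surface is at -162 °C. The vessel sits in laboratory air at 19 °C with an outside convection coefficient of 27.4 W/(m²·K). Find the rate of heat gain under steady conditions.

For a spherical shell R = (1/r₁ − 1/r₂)/(4πk); film R = 1/(h·4πr²). In series:
R_stainless steel shell = (1/0.13 − 1/0.14)/(4π×17.5) = 0.002499 K/W
R_aerogel blanket = (1/0.14 − 1/0.27)/(4π×0.0198) = 13.82 K/W
R_outer film = 1/(h·4πr_o²) = 1/(27.4×4π×0.27²) = 0.03984 K/W
R_total = 13.86 K/W
Q = ΔT/R_total = 181/13.86

Q ≈ 13.1 W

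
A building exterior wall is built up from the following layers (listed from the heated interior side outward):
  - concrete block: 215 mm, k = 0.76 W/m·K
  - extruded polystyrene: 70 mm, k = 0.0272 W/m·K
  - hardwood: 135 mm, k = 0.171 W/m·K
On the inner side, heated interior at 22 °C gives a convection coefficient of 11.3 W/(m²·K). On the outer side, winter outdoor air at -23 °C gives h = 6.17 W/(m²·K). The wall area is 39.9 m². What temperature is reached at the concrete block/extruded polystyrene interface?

T ≈ 17.7 °C

Treating each layer as a thermal resistance in series:
R_inner film = 1/(h_i·A) = 1/(11.3×39.9) = 0.002218 K/W
R_concrete block = L/(kA) = 0.215/(0.76×39.9) = 0.00709 K/W
R_extruded polystyrene = L/(kA) = 0.07/(0.0272×39.9) = 0.0645 K/W
R_hardwood = L/(kA) = 0.135/(0.171×39.9) = 0.01979 K/W
R_outer film = 1/(h_o·A) = 1/(6.17×39.9) = 0.004062 K/W
R_total = 0.09766 K/W;  Q = ΔT/R_total = 45/0.09766 = 460.8 W
T_interface = T_inner − Q·ΣR(inner→interface) = 22 − 461×0.009308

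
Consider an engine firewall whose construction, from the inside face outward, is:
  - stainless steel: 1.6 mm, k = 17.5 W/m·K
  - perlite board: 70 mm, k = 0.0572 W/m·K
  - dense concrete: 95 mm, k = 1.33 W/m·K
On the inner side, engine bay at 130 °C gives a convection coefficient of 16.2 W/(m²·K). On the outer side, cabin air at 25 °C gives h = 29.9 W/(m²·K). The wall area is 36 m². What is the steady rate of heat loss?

Treating each layer as a thermal resistance in series:
R_inner film = 1/(h_i·A) = 1/(16.2×36) = 0.001715 K/W
R_stainless steel = L/(kA) = 0.0016/(17.5×36) = 2.54×10^-6 K/W
R_perlite board = L/(kA) = 0.07/(0.0572×36) = 0.03399 K/W
R_dense concrete = L/(kA) = 0.095/(1.33×36) = 0.001984 K/W
R_outer film = 1/(h_o·A) = 1/(29.9×36) = 9.29×10^-4 K/W
R_total = 0.03862 K/W
Q = ΔT / R_total = 105 / 0.03862

Q ≈ 2720 W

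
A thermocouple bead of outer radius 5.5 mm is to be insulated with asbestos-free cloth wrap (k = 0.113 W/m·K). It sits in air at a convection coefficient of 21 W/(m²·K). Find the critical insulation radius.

For a sphere r_cr = 2k/h = 2×0.113/21
r_cr = 10.8 mm; since the bare radius (5.5 mm) is below r_cr, adding a thin layer of insulation will *increase* heat loss.

r_cr ≈ 10.8 mm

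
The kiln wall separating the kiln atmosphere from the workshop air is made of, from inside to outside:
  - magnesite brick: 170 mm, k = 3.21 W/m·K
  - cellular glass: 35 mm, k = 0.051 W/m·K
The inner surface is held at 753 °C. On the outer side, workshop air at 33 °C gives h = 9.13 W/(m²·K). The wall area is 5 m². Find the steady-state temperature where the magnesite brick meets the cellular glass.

T ≈ 708 °C

Model the wall as resistances in series:
R_magnesite brick = L/(kA) = 0.17/(3.21×5) = 0.01059 K/W
R_cellular glass = L/(kA) = 0.035/(0.051×5) = 0.1373 K/W
R_outer film = 1/(h_o·A) = 1/(9.13×5) = 0.02191 K/W
R_total = 0.1698 K/W;  Q = ΔT/R_total = 720/0.1698 = 4241 W
T_interface = T_inner − Q·ΣR(inner→interface) = 753 − 4240×0.01059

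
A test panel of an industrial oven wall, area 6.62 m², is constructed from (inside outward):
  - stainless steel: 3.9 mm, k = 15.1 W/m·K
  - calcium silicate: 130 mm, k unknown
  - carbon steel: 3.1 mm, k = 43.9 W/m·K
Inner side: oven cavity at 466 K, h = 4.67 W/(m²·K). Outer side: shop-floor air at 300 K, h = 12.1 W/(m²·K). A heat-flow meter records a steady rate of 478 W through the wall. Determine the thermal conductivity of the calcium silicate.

Using the resistance-network approach (series):
R_inner film = 1/(h_i·A) = 1/(4.67×6.62) = 0.03235 K/W
R_stainless steel = L/(kA) = 0.0039/(15.1×6.62) = 3.901×10^-5 K/W
R_carbon steel = L/(kA) = 0.0031/(43.9×6.62) = 1.067×10^-5 K/W
R_outer film = 1/(h_o·A) = 1/(12.1×6.62) = 0.01248 K/W
Sum of known resistances R_other = 0.04488 K/W
Total R = ΔT/Q = 166/478 = 0.3473 K/W
R_calcium silicate = R_total − R_other = 0.3024 K/W
k = L/(R·A) = 0.13/(0.3024×6.62)

k ≈ 0.0649 W/(m·K)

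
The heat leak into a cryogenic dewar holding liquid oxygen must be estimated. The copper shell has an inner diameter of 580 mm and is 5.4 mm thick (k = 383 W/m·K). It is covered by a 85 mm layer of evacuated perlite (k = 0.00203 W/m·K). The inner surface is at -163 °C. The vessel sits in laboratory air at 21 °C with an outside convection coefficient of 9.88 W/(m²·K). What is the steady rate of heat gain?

Q ≈ 6.19 W

Spherical conduction: R = (1/r_in − 1/r_out)/(4πk) per layer; series-sum.
R_copper shell = (1/0.29 − 1/0.2954)/(4π×383) = 1.31×10^-5 K/W
R_evacuated perlite = (1/0.2954 − 1/0.3804)/(4π×0.00203) = 29.65 K/W
R_outer film = 1/(h·4πr_o²) = 1/(9.88×4π×0.3804²) = 0.05566 K/W
R_total = 29.71 K/W
Q = ΔT/R_total = 184/29.71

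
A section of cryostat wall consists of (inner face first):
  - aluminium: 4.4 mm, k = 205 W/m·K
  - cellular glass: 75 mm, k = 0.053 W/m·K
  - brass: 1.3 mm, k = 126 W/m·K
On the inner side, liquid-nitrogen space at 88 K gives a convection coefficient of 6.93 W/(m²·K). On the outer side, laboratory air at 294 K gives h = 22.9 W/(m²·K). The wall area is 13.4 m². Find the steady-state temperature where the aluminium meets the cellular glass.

Thermal resistances in series:
R_inner film = 1/(h_i·A) = 1/(6.93×13.4) = 0.01077 K/W
R_aluminium = L/(kA) = 0.0044/(205×13.4) = 1.602×10^-6 K/W
R_cellular glass = L/(kA) = 0.075/(0.053×13.4) = 0.1056 K/W
R_brass = L/(kA) = 0.0013/(126×13.4) = 7.7×10^-7 K/W
R_outer film = 1/(h_o·A) = 1/(22.9×13.4) = 0.003259 K/W
R_total = 0.1196 K/W;  Q = ΔT/R_total = 206/0.1196 = 1722 W
T_interface = T_inner + Q·ΣR(inner→interface) = 88 + 1720×0.01077

T ≈ 107 K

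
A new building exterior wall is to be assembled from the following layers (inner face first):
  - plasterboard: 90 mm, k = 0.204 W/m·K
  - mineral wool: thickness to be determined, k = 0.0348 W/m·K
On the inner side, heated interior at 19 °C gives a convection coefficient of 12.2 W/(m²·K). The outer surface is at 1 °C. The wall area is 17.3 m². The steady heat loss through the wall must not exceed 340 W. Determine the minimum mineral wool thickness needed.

Treating each layer as a thermal resistance in series:
R_inner film = 1/(h_i·A) = 1/(12.2×17.3) = 0.004738 K/W
R_plasterboard = L/(kA) = 0.09/(0.204×17.3) = 0.0255 K/W
Sum of the known resistances R_other = 0.03024 K/W
Required total resistance R_tot = ΔT/Q_allow = 18/340 = 0.05294 K/W
R_mineral wool = R_tot − R_other = 0.0227 K/W
L = R·k·A = 0.0227×0.0348×17.3

L ≈ 13.7 mm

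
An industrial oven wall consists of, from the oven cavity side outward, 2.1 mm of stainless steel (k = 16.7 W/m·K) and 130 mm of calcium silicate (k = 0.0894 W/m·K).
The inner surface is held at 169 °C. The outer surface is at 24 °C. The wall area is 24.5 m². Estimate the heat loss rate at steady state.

Treating each layer as a thermal resistance in series:
R_stainless steel = L/(kA) = 0.0021/(16.7×24.5) = 5.133×10^-6 K/W
R_calcium silicate = L/(kA) = 0.13/(0.0894×24.5) = 0.05935 K/W
R_total = 0.05936 K/W
Q = ΔT / R_total = 145 / 0.05936

Q ≈ 2440 W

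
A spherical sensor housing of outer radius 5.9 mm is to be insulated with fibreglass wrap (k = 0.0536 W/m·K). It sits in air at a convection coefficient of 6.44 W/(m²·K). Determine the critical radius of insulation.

For a sphere r_cr = 2k/h = 2×0.0536/6.44
r_cr = 16.6 mm; since the bare radius (5.9 mm) is below r_cr, adding a thin layer of insulation will *increase* heat loss.

r_cr ≈ 16.6 mm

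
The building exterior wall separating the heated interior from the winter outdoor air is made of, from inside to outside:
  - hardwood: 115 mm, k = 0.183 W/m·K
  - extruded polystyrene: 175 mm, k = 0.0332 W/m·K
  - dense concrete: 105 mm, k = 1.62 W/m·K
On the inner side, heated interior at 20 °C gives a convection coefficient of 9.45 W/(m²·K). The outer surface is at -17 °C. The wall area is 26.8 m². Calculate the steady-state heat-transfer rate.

Model the wall as resistances in series:
R_inner film = 1/(h_i·A) = 1/(9.45×26.8) = 0.003949 K/W
R_hardwood = L/(kA) = 0.115/(0.183×26.8) = 0.02345 K/W
R_extruded polystyrene = L/(kA) = 0.175/(0.0332×26.8) = 0.1967 K/W
R_dense concrete = L/(kA) = 0.105/(1.62×26.8) = 0.002418 K/W
R_total = 0.2265 K/W
Q = ΔT / R_total = 37 / 0.2265

Q ≈ 163 W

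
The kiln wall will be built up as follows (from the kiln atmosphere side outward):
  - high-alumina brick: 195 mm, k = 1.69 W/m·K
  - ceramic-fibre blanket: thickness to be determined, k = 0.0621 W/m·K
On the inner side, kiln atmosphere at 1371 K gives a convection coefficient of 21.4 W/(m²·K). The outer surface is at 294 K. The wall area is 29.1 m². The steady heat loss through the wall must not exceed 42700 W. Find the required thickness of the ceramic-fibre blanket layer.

L ≈ 35.5 mm

Model the wall as resistances in series:
R_inner film = 1/(h_i·A) = 1/(21.4×29.1) = 0.001606 K/W
R_high-alumina brick = L/(kA) = 0.195/(1.69×29.1) = 0.003965 K/W
Sum of the known resistances R_other = 0.005571 K/W
Required total resistance R_tot = ΔT/Q_allow = 1077/42700 = 0.02522 K/W
R_ceramic-fibre blanket = R_tot − R_other = 0.01965 K/W
L = R·k·A = 0.01965×0.0621×29.1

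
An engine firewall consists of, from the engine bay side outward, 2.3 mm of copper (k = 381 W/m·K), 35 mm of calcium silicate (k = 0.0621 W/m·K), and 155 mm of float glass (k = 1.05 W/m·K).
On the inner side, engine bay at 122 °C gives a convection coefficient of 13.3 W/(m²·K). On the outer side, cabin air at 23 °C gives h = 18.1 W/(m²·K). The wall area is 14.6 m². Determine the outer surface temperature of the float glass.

T ≈ 29.5 °C

Series thermal resistances:
R_inner film = 1/(h_i·A) = 1/(13.3×14.6) = 0.00515 K/W
R_copper = L/(kA) = 0.0023/(381×14.6) = 4.135×10^-7 K/W
R_calcium silicate = L/(kA) = 0.035/(0.0621×14.6) = 0.0386 K/W
R_float glass = L/(kA) = 0.155/(1.05×14.6) = 0.01011 K/W
R_outer film = 1/(h_o·A) = 1/(18.1×14.6) = 0.003784 K/W
R_total = 0.05765 K/W;  Q = ΔT/R_total = 99/0.05765 = 1717 W
T_interface = T_inner − Q·ΣR(inner→interface) = 122 − 1720×0.05386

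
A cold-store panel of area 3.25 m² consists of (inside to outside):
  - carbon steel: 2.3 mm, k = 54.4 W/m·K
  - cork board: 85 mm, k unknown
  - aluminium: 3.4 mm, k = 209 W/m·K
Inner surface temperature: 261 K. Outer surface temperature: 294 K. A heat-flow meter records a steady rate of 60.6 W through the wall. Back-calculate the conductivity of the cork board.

Model the wall as resistances in series:
R_carbon steel = L/(kA) = 0.0023/(54.4×3.25) = 1.301×10^-5 K/W
R_aluminium = L/(kA) = 0.0034/(209×3.25) = 5.006×10^-6 K/W
Sum of known resistances R_other = 1.801×10^-5 K/W
Total R = ΔT/Q = 33/60.6 = 0.5446 K/W
R_cork board = R_total − R_other = 0.5445 K/W
k = L/(R·A) = 0.085/(0.5445×3.25)

k ≈ 0.048 W/(m·K)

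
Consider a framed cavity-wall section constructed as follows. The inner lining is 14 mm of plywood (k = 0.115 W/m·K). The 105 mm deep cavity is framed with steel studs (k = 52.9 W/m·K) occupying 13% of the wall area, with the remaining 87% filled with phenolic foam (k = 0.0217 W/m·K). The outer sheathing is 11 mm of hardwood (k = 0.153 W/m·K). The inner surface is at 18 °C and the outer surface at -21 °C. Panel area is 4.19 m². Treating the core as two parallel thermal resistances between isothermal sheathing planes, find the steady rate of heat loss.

Sheathing layers in series; stud and cavity paths in parallel between them.
R_inner = 0.014/(0.115×4.19) = 0.02905 K/W
R_stud  = 0.105/(52.9×0.13×4.19) = 0.003644 K/W
R_cav   = 0.105/(0.0217×0.87×4.19) = 1.327 K/W
1/R_core = 1/R_stud + 1/R_cav → R_core = 0.003634 K/W
R_outer = 0.011/(0.153×4.19) = 0.01716 K/W
R_total = 0.04985 K/W
Q = ΔT/R_total = 39/0.04985

Q ≈ 782 W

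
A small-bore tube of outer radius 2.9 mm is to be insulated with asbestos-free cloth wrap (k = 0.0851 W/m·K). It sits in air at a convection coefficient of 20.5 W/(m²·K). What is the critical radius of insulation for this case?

r_cr ≈ 4.15 mm

For a cylinder r_cr = k/h = 0.0851/20.5
r_cr = 4.15 mm; since the bare radius (2.9 mm) is below r_cr, adding a thin layer of insulation will *increase* heat loss.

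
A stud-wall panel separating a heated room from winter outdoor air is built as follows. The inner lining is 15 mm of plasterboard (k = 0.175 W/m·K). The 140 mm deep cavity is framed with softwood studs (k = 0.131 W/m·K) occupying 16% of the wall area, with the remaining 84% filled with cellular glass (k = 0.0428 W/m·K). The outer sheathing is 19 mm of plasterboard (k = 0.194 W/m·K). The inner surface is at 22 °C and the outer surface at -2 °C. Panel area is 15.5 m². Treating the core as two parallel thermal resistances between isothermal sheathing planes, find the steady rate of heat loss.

Q ≈ 141 W

Sheathing layers in series; stud and cavity paths in parallel between them.
R_inner = 0.015/(0.175×15.5) = 0.00553 K/W
R_stud  = 0.14/(0.131×0.16×15.5) = 0.4309 K/W
R_cav   = 0.14/(0.0428×0.84×15.5) = 0.2512 K/W
1/R_core = 1/R_stud + 1/R_cav → R_core = 0.1587 K/W
R_outer = 0.019/(0.194×15.5) = 0.006319 K/W
R_total = 0.1706 K/W
Q = ΔT/R_total = 24/0.1706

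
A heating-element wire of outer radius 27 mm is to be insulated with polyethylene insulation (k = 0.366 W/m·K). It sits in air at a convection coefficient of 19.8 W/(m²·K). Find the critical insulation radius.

For a cylinder r_cr = k/h = 0.366/19.8
r_cr = 18.5 mm; since the bare radius (27 mm) is above r_cr, any added insulation will reduce heat loss.

r_cr ≈ 18.5 mm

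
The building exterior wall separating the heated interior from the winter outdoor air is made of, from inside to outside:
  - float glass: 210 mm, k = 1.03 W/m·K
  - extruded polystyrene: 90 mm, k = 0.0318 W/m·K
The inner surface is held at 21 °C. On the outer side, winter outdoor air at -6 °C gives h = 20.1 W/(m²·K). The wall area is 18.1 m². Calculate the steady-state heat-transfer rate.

Q ≈ 158 W

Series thermal resistances:
R_float glass = L/(kA) = 0.21/(1.03×18.1) = 0.01126 K/W
R_extruded polystyrene = L/(kA) = 0.09/(0.0318×18.1) = 0.1564 K/W
R_outer film = 1/(h_o·A) = 1/(20.1×18.1) = 0.002749 K/W
R_total = 0.1704 K/W
Q = ΔT / R_total = 27 / 0.1704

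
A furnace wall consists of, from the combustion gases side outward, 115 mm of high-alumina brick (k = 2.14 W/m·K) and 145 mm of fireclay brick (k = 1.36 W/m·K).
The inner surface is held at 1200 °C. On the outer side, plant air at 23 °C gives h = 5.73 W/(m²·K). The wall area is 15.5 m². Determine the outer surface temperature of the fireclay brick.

Using the resistance-network approach (series):
R_high-alumina brick = L/(kA) = 0.115/(2.14×15.5) = 0.003467 K/W
R_fireclay brick = L/(kA) = 0.145/(1.36×15.5) = 0.006879 K/W
R_outer film = 1/(h_o·A) = 1/(5.73×15.5) = 0.01126 K/W
R_total = 0.0216 K/W;  Q = ΔT/R_total = 1177/0.0216 = 54480 W
T_interface = T_inner − Q·ΣR(inner→interface) = 1200 − 54500×0.01035

T ≈ 636 °C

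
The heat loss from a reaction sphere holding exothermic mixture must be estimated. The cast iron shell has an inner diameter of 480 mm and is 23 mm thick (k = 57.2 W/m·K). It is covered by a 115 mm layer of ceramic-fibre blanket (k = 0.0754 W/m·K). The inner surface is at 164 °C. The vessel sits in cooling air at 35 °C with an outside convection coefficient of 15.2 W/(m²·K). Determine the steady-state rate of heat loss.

Q ≈ 103 W

Each spherical layer contributes R = (1/r_i − 1/r_o)/(4πk):
R_cast iron shell = (1/0.24 − 1/0.263)/(4π×57.2) = 5.069×10^-4 K/W
R_ceramic-fibre blanket = (1/0.263 − 1/0.378)/(4π×0.0754) = 1.221 K/W
R_outer film = 1/(h·4πr_o²) = 1/(15.2×4π×0.378²) = 0.03664 K/W
R_total = 1.258 K/W
Q = ΔT/R_total = 129/1.258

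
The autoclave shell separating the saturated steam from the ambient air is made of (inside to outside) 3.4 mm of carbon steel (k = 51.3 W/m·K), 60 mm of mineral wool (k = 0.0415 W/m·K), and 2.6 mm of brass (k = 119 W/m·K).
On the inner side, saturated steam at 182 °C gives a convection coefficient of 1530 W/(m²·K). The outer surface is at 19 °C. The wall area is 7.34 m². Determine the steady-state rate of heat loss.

Treating each layer as a thermal resistance in series:
R_inner film = 1/(h_i·A) = 1/(1530×7.34) = 8.905×10^-5 K/W
R_carbon steel = L/(kA) = 0.0034/(51.3×7.34) = 9.03×10^-6 K/W
R_mineral wool = L/(kA) = 0.06/(0.0415×7.34) = 0.197 K/W
R_brass = L/(kA) = 0.0026/(119×7.34) = 2.977×10^-6 K/W
R_total = 0.1971 K/W
Q = ΔT / R_total = 163 / 0.1971

Q ≈ 827 W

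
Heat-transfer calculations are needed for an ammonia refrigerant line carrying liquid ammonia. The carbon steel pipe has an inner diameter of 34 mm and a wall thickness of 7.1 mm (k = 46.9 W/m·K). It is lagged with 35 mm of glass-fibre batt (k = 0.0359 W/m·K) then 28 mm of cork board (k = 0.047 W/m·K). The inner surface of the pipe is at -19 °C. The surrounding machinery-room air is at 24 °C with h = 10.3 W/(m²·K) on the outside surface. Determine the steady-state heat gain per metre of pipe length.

q′ ≈ 7.86 W/m

Per-layer cylindrical resistances, series-summed:
R_carbon steel pipe wall = ln(24.1/17)/(2π×46.9×1) = 0.001184 K/W
R_glass-fibre batt = ln(59.1/24.1)/(2π×0.0359×1) = 3.977 K/W
R_cork board = ln(87.1/59.1)/(2π×0.047×1) = 1.313 K/W
R_outer film = 1/(h_o·2πr_oL) = 1/(10.3×2π×0.0871×1) = 0.1774 K/W
R_total = 5.469 K/W
Q = ΔT/R_total = 43/5.469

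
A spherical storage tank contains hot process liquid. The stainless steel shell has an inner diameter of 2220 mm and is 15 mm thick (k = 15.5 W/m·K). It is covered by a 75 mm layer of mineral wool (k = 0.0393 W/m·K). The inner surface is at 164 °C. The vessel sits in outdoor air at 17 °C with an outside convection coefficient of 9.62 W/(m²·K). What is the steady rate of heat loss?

Spherical conduction: R = (1/r_in − 1/r_out)/(4πk) per layer; series-sum.
R_stainless steel shell = (1/1.11 − 1/1.125)/(4π×15.5) = 6.167×10^-5 K/W
R_mineral wool = (1/1.125 − 1/1.2)/(4π×0.0393) = 0.1125 K/W
R_outer film = 1/(h·4πr_o²) = 1/(9.62×4π×1.2²) = 0.005745 K/W
R_total = 0.1183 K/W
Q = ΔT/R_total = 147/0.1183

Q ≈ 1240 W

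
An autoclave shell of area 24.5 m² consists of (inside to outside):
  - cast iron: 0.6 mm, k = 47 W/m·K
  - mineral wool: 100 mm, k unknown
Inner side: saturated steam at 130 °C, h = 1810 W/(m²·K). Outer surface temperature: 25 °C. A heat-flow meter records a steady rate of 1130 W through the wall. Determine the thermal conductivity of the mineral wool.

k ≈ 0.0439 W/(m·K)

Series thermal resistances:
R_inner film = 1/(h_i·A) = 1/(1810×24.5) = 2.255×10^-5 K/W
R_cast iron = L/(kA) = 0.0006/(47×24.5) = 5.211×10^-7 K/W
Sum of known resistances R_other = 2.307×10^-5 K/W
Total R = ΔT/Q = 105/1130 = 0.09292 K/W
R_mineral wool = R_total − R_other = 0.0929 K/W
k = L/(R·A) = 0.1/(0.0929×24.5)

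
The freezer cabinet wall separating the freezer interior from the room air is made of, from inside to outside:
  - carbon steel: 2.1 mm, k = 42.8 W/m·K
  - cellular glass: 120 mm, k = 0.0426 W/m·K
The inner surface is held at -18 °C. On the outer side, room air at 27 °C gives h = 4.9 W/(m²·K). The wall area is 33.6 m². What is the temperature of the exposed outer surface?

T ≈ 24 °C

Model the wall as resistances in series:
R_carbon steel = L/(kA) = 0.0021/(42.8×33.6) = 1.46×10^-6 K/W
R_cellular glass = L/(kA) = 0.12/(0.0426×33.6) = 0.08384 K/W
R_outer film = 1/(h_o·A) = 1/(4.9×33.6) = 0.006074 K/W
R_total = 0.08991 K/W;  Q = ΔT/R_total = 45/0.08991 = 500.5 W
T_interface = T_inner + Q·ΣR(inner→interface) = -18 + 500×0.08384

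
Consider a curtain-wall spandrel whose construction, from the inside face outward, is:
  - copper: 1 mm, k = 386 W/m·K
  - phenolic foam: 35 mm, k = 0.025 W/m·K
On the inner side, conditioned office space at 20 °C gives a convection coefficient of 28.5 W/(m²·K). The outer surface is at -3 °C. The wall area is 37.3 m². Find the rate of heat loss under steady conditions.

Q ≈ 598 W

Model the wall as resistances in series:
R_inner film = 1/(h_i·A) = 1/(28.5×37.3) = 9.407×10^-4 K/W
R_copper = L/(kA) = 0.001/(386×37.3) = 6.946×10^-8 K/W
R_phenolic foam = L/(kA) = 0.035/(0.025×37.3) = 0.03753 K/W
R_total = 0.03847 K/W
Q = ΔT / R_total = 23 / 0.03847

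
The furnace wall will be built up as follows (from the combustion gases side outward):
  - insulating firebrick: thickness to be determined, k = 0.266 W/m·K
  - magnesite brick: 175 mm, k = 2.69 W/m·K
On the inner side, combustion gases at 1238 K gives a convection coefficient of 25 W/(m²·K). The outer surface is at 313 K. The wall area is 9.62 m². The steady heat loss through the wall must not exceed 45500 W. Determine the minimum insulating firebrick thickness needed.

Treating each layer as a thermal resistance in series:
R_inner film = 1/(h_i·A) = 1/(25×9.62) = 0.004158 K/W
R_magnesite brick = L/(kA) = 0.175/(2.69×9.62) = 0.006763 K/W
Sum of the known resistances R_other = 0.01092 K/W
Required total resistance R_tot = ΔT/Q_allow = 925/45500 = 0.02033 K/W
R_insulating firebrick = R_tot − R_other = 0.009409 K/W
L = R·k·A = 0.009409×0.266×9.62

L ≈ 24.1 mm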